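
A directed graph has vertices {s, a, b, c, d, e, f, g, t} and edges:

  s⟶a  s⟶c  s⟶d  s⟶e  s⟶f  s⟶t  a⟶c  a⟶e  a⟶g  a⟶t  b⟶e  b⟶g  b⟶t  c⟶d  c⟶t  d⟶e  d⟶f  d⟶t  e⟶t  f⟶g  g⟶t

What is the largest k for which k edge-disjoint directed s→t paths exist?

Assign every edge capacity 1; by Menger, the answer equals the max flow.
Path s→t (+1); total 1.
Path s→a→t (+1); total 2.
Path s→c→t (+1); total 3.
Path s→d→t (+1); total 4.
Path s→e→t (+1); total 5.
Path s→f→g→t (+1); total 6.
No residual s→t path; max flow = 6.
Certifying cut of size 6: {s→a, s→c, s→d, s→e, s→f, s→t}.

6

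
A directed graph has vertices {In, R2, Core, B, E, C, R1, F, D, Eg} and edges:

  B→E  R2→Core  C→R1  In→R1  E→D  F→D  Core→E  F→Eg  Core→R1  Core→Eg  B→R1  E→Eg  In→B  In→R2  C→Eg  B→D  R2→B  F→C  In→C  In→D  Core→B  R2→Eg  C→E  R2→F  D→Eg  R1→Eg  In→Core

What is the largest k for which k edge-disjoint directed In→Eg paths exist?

Assign every edge capacity 1; by Menger, the answer equals the max flow.
Path In→R2→Eg (+1); total 1.
Path In→Core→Eg (+1); total 2.
Path In→C→Eg (+1); total 3.
Path In→R1→Eg (+1); total 4.
Path In→D→Eg (+1); total 5.
Path In→B→E→Eg (+1); total 6.
No residual In→Eg path; max flow = 6.
Certifying cut of size 6: {In→B, In→C, In→Core, In→D, In→R1, In→R2}.

6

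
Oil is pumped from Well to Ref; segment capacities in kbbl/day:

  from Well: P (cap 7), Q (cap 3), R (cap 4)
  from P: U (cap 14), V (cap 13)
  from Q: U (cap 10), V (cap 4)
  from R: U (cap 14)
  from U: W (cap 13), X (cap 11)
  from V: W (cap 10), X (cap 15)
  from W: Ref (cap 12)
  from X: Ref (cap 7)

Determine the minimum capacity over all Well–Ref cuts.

14

Augment Well→P→U→W→Ref: bottleneck 7, flow now 7.
Augment Well→Q→U→W→Ref: bottleneck 3, flow now 10.
Augment Well→R→U→W→Ref: bottleneck 2, flow now 12.
Augment Well→R→U→X→Ref: bottleneck 2, flow now 14.
No augmenting path remains; maximum flow = 14.
By max-flow min-cut, the minimum cut capacity equals the max flow.
In the residual graph, reachable from Well: {Well}.
Min-cut edges: Well→P (7), Well→Q (3), Well→R (4); capacity 7 + 3 + 4 = 14.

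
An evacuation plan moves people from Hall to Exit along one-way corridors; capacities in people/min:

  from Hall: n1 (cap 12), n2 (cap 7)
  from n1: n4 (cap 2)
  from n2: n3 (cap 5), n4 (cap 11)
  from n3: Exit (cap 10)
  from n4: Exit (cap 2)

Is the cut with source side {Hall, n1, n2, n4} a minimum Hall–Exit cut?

Given cut capacity: 5 + 2 = 7.
Augment Hall→n1→n4→Exit: bottleneck 2, flow now 2.
Augment Hall→n2→n3→Exit: bottleneck 5, flow now 7.
No augmenting path remains; maximum flow = 7.
Cut capacity 7 equals the max flow, so it is a minimum cut.

Yes — it is a minimum cut (capacity 7).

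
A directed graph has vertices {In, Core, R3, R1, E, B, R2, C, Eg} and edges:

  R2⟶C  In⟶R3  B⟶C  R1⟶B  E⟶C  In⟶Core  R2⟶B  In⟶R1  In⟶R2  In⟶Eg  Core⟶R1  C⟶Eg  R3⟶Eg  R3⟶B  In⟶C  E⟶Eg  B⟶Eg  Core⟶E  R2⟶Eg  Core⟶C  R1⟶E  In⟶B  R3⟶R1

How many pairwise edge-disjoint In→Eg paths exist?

6

Assign every edge capacity 1; by Menger, the answer equals the max flow.
Path In→Eg (+1); total 1.
Path In→R3→Eg (+1); total 2.
Path In→B→Eg (+1); total 3.
Path In→R2→Eg (+1); total 4.
Path In→C→Eg (+1); total 5.
Path In→Core→E→Eg (+1); total 6.
No residual In→Eg path; max flow = 6.
Certifying cut of size 6: {B→Eg, C→Eg, E→Eg, In→Eg, In→R2, In→R3}.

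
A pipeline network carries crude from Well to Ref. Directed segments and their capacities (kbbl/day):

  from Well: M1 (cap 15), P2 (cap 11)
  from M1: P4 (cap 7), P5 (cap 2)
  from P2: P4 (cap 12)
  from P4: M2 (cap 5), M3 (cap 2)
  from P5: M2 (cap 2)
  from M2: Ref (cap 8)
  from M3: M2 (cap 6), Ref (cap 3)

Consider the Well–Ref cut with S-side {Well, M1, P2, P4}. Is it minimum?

Yes — it is a minimum cut (capacity 9).

Given cut capacity: 2 + 5 + 2 = 9.
Augment Well→M1→P4→M2→Ref: bottleneck 5, flow now 5.
Augment Well→M1→P4→M3→Ref: bottleneck 2, flow now 7.
Augment Well→M1→P5→M2→Ref: bottleneck 2, flow now 9.
No augmenting path remains; maximum flow = 9.
Cut capacity 9 equals the max flow, so it is a minimum cut.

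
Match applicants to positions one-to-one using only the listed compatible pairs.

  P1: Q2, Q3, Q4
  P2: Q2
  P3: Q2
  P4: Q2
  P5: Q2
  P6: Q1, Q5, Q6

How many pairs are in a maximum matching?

3

Unit-capacity flow: source→left, listed edges, right→sink; max matching = max flow.
Augmenting path P1→Q2 (+1); matched 1.
Augmenting path P6→Q1 (+1); matched 2.
Augmenting path P2→Q2→P1→Q3 (+1); matched 3.
No augmenting path remains; maximum matching = 3.
König certificate: {P1, P6, Q2} is a vertex cover of size 3 (every listed pair touches it), so no matching can be larger.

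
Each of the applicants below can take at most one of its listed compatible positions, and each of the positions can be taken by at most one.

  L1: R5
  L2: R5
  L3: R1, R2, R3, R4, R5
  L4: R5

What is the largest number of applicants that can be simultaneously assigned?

2

Unit-capacity flow: source→left, listed edges, right→sink; max matching = max flow.
Augmenting path L1→R5 (+1); matched 1.
Augmenting path L3→R1 (+1); matched 2.
No augmenting path remains; maximum matching = 2.
König certificate: {L3, R5} is a vertex cover of size 2 (every listed pair touches it), so no matching can be larger.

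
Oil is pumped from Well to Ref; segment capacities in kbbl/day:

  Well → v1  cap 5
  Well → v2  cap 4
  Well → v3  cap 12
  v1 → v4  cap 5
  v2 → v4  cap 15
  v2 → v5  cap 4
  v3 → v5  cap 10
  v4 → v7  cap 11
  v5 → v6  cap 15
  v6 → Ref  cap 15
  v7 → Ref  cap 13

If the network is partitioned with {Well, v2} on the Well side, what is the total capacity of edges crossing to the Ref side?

Edges leaving {Well, v2}: Well→v1 (5), Well→v3 (12), v2→v4 (15), v2→v5 (4).
Cut capacity = 5 + 12 + 15 + 4 = 36.

36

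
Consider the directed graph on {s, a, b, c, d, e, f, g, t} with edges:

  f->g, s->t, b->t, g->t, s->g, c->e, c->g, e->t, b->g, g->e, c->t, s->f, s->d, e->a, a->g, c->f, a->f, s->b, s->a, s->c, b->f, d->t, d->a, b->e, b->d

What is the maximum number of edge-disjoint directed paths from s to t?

Assign every edge capacity 1; by Menger, the answer equals the max flow.
Path s→t (+1); total 1.
Path s→b→t (+1); total 2.
Path s→c→t (+1); total 3.
Path s→d→t (+1); total 4.
Path s→g→t (+1); total 5.
Path s→a→g→e→t (+1); total 6.
No residual s→t path; max flow = 6.
Certifying cut of size 6: {g→e, g→t, s→b, s→c, s→d, s→t}.

6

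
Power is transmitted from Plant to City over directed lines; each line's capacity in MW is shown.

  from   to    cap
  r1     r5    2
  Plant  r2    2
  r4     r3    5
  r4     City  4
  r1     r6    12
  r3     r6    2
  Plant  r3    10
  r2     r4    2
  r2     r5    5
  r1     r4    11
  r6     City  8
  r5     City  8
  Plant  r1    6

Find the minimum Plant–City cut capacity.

10

Augment Plant→r1→r4→City: bottleneck 4, flow now 4.
Augment Plant→r1→r5→City: bottleneck 2, flow now 6.
Augment Plant→r2→r5→City: bottleneck 2, flow now 8.
Augment Plant→r3→r6→City: bottleneck 2, flow now 10.
No augmenting path remains; maximum flow = 10.
By max-flow min-cut, the minimum cut capacity equals the max flow.
In the residual graph, reachable from Plant: {Plant, r3}.
Min-cut edges: Plant→r1 (6), Plant→r2 (2), r3→r6 (2); capacity 6 + 2 + 2 = 10.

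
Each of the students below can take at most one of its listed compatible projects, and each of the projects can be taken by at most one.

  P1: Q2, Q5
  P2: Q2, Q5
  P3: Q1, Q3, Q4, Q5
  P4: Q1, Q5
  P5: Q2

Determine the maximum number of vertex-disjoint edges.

4

Unit-capacity flow: source→left, listed edges, right→sink; max matching = max flow.
Augmenting path P1→Q2 (+1); matched 1.
Augmenting path P2→Q5 (+1); matched 2.
Augmenting path P3→Q1 (+1); matched 3.
Augmenting path P4→Q1→P3→Q3 (+1); matched 4.
No augmenting path remains; maximum matching = 4.
König certificate: {P3, P4, Q2, Q5} is a vertex cover of size 4 (every listed pair touches it), so no matching can be larger.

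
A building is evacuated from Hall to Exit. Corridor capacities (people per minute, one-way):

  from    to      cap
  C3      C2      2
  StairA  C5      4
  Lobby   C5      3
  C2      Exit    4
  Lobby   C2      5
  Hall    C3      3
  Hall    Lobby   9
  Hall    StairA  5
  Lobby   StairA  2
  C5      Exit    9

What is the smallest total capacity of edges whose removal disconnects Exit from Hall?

Augment Hall→C3→C2→Exit: bottleneck 2, flow now 2.
Augment Hall→Lobby→C5→Exit: bottleneck 3, flow now 5.
Augment Hall→Lobby→C2→Exit: bottleneck 2, flow now 7.
Augment Hall→StairA→C5→Exit: bottleneck 4, flow now 11.
No augmenting path remains; maximum flow = 11.
By max-flow min-cut, the minimum cut capacity equals the max flow.
In the residual graph, reachable from Hall: {Hall, C3, Lobby, StairA, C2}.
Min-cut edges: Lobby→C5 (3), StairA→C5 (4), C2→Exit (4); capacity 3 + 4 + 4 = 11.

11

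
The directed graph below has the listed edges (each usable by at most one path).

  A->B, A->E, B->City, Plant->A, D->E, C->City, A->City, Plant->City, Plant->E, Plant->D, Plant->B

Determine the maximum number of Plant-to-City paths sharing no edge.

3

Assign every edge capacity 1; by Menger, the answer equals the max flow.
Path Plant→City (+1); total 1.
Path Plant→A→City (+1); total 2.
Path Plant→B→City (+1); total 3.
No residual Plant→City path; max flow = 3.
Certifying cut of size 3: {Plant→A, Plant→B, Plant→City}.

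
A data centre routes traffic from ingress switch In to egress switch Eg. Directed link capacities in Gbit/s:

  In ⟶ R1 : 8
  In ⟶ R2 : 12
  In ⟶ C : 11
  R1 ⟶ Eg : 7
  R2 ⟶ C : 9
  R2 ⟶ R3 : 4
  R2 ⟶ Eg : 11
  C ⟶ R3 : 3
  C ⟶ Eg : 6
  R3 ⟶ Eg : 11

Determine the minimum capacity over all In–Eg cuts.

28

Augment In→R1→Eg: bottleneck 7, flow now 7.
Augment In→R2→Eg: bottleneck 11, flow now 18.
Augment In→C→Eg: bottleneck 6, flow now 24.
Augment In→R2→R3→Eg: bottleneck 1, flow now 25.
Augment In→C→R3→Eg: bottleneck 3, flow now 28.
No augmenting path remains; maximum flow = 28.
By max-flow min-cut, the minimum cut capacity equals the max flow.
In the residual graph, reachable from In: {In, R1, C}.
Min-cut edges: In→R2 (12), R1→Eg (7), C→R3 (3), C→Eg (6); capacity 12 + 7 + 3 + 6 = 28.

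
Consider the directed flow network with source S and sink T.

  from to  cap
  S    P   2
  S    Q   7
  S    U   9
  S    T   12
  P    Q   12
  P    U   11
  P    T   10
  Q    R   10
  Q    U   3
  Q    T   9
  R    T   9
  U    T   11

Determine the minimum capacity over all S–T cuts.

30

Augment S→T: bottleneck 12, flow now 12.
Augment S→P→T: bottleneck 2, flow now 14.
Augment S→Q→T: bottleneck 7, flow now 21.
Augment S→U→T: bottleneck 9, flow now 30.
No augmenting path remains; maximum flow = 30.
By max-flow min-cut, the minimum cut capacity equals the max flow.
In the residual graph, reachable from S: {S}.
Min-cut edges: S→P (2), S→Q (7), S→U (9), S→T (12); capacity 2 + 7 + 9 + 12 = 30.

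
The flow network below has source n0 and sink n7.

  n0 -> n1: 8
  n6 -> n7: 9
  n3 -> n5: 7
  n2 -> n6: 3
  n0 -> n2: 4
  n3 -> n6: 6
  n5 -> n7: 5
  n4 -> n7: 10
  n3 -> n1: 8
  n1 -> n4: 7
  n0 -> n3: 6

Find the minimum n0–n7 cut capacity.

Augment n0→n1→n4→n7: bottleneck 7, flow now 7.
Augment n0→n2→n6→n7: bottleneck 3, flow now 10.
Augment n0→n3→n5→n7: bottleneck 5, flow now 15.
Augment n0→n3→n6→n7: bottleneck 1, flow now 16.
No augmenting path remains; maximum flow = 16.
By max-flow min-cut, the minimum cut capacity equals the max flow.
In the residual graph, reachable from n0: {n0, n1, n2}.
Min-cut edges: n0→n3 (6), n1→n4 (7), n2→n6 (3); capacity 6 + 7 + 3 = 16.

16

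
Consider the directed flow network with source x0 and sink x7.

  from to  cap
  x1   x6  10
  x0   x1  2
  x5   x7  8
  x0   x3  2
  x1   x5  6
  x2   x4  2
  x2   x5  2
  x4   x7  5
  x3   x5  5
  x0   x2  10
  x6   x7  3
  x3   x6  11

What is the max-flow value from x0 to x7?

8

Augment x0→x1→x5→x7: bottleneck 2, flow now 2.
Augment x0→x2→x4→x7: bottleneck 2, flow now 4.
Augment x0→x2→x5→x7: bottleneck 2, flow now 6.
Augment x0→x3→x5→x7: bottleneck 2, flow now 8.
No augmenting path remains; maximum flow = 8.
In the residual graph, reachable from x0: {x0, x2}.
Min-cut edges: x0→x1 (2), x0→x3 (2), x2→x4 (2), x2→x5 (2); capacity 2 + 2 + 2 + 2 = 8.
This cut is saturated, so no flow can exceed 8.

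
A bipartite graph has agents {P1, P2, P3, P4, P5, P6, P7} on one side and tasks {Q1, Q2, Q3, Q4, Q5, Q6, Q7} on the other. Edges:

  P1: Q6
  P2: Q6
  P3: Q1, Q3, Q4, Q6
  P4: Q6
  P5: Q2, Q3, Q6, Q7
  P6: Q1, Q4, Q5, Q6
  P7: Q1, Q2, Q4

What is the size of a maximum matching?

5

Unit-capacity flow: source→left, listed edges, right→sink; max matching = max flow.
Augmenting path P1→Q6 (+1); matched 1.
Augmenting path P3→Q1 (+1); matched 2.
Augmenting path P5→Q2 (+1); matched 3.
Augmenting path P6→Q4 (+1); matched 4.
Augmenting path P7→Q1→P3→Q3 (+1); matched 5.
No augmenting path remains; maximum matching = 5.
König certificate: {P3, P5, P6, P7, Q6} is a vertex cover of size 5 (every listed pair touches it), so no matching can be larger.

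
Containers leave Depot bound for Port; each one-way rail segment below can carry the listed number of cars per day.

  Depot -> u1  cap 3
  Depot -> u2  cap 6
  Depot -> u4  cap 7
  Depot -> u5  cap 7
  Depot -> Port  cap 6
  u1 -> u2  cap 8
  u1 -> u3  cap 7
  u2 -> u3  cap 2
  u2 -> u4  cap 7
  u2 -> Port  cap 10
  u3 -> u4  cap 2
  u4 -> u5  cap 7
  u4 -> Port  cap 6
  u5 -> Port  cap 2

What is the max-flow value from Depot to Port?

23

Augment Depot→Port: bottleneck 6, flow now 6.
Augment Depot→u2→Port: bottleneck 6, flow now 12.
Augment Depot→u4→Port: bottleneck 6, flow now 18.
Augment Depot→u5→Port: bottleneck 2, flow now 20.
Augment Depot→u1→u2→Port: bottleneck 3, flow now 23.
No augmenting path remains; maximum flow = 23.
In the residual graph, reachable from Depot: {Depot, u4, u5}.
Min-cut edges: Depot→u1 (3), Depot→u2 (6), Depot→Port (6), u4→Port (6), u5→Port (2); capacity 3 + 6 + 6 + 6 + 2 = 23.
This cut is saturated, so no flow can exceed 23.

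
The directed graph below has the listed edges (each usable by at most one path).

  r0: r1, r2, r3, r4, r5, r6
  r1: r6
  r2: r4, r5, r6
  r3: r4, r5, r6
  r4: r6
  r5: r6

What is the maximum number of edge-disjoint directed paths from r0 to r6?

Assign every edge capacity 1; by Menger, the answer equals the max flow.
Path r0→r6 (+1); total 1.
Path r0→r1→r6 (+1); total 2.
Path r0→r2→r6 (+1); total 3.
Path r0→r3→r6 (+1); total 4.
Path r0→r4→r6 (+1); total 5.
Path r0→r5→r6 (+1); total 6.
No residual r0→r6 path; max flow = 6.
Certifying cut of size 6: {r0→r1, r0→r2, r0→r3, r0→r4, r0→r5, r0→r6}.

6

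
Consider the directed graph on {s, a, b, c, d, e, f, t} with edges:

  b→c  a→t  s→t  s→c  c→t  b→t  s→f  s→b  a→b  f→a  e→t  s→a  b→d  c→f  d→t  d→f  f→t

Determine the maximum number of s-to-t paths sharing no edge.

Assign every edge capacity 1; by Menger, the answer equals the max flow.
Path s→t (+1); total 1.
Path s→a→t (+1); total 2.
Path s→b→t (+1); total 3.
Path s→c→t (+1); total 4.
Path s→f→t (+1); total 5.
No residual s→t path; max flow = 5.
Certifying cut of size 5: {s→a, s→b, s→c, s→f, s→t}.

5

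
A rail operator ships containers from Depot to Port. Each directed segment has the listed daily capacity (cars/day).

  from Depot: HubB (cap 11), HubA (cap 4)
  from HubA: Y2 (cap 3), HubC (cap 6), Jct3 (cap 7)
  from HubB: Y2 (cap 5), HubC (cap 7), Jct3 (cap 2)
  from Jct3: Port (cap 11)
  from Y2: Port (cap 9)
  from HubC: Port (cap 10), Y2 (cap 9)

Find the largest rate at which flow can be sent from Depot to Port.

Augment Depot→HubA→Jct3→Port: bottleneck 4, flow now 4.
Augment Depot→HubB→Jct3→Port: bottleneck 2, flow now 6.
Augment Depot→HubB→Y2→Port: bottleneck 5, flow now 11.
Augment Depot→HubB→HubC→Port: bottleneck 4, flow now 15.
No augmenting path remains; maximum flow = 15.
In the residual graph, reachable from Depot: {Depot}.
Min-cut edges: Depot→HubA (4), Depot→HubB (11); capacity 4 + 11 = 15.
This cut is saturated, so no flow can exceed 15.

15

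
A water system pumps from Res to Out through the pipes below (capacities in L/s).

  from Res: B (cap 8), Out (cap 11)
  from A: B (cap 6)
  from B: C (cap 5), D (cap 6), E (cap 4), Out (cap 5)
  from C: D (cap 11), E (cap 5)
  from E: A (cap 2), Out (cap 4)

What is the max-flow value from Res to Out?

Augment Res→Out: bottleneck 11, flow now 11.
Augment Res→B→Out: bottleneck 5, flow now 16.
Augment Res→B→E→Out: bottleneck 3, flow now 19.
No augmenting path remains; maximum flow = 19.
In the residual graph, reachable from Res: {Res}.
Min-cut edges: Res→B (8), Res→Out (11); capacity 8 + 11 = 19.
This cut is saturated, so no flow can exceed 19.

19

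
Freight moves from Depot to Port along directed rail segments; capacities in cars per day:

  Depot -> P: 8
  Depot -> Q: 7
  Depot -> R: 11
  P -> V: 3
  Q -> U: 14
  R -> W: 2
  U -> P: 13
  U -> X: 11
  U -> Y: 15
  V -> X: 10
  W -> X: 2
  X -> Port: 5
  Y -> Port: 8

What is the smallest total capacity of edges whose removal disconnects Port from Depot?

12

Augment Depot→P→V→X→Port: bottleneck 3, flow now 3.
Augment Depot→Q→U→X→Port: bottleneck 2, flow now 5.
Augment Depot→Q→U→Y→Port: bottleneck 5, flow now 10.
Augment Depot→R→W→X→U→Y→Port: bottleneck 2, flow now 12. (uses reverse residual edge)
No augmenting path remains; maximum flow = 12.
By max-flow min-cut, the minimum cut capacity equals the max flow.
In the residual graph, reachable from Depot: {Depot, P, R}.
Min-cut edges: Depot→Q (7), P→V (3), R→W (2); capacity 7 + 3 + 2 = 12.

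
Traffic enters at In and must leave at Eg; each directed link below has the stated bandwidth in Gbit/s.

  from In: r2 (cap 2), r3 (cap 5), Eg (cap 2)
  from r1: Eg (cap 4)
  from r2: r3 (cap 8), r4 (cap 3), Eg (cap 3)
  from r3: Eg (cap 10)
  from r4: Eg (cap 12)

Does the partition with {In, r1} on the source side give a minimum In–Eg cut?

No — its capacity is 13, but the minimum cut has capacity 9.

Given cut capacity: 2 + 5 + 2 + 4 = 13.
Augment In→Eg: bottleneck 2, flow now 2.
Augment In→r2→Eg: bottleneck 2, flow now 4.
Augment In→r3→Eg: bottleneck 5, flow now 9.
No augmenting path remains; maximum flow = 9.
In the residual graph, reachable from In: {In}.
Min-cut edges: In→r2 (2), In→r3 (5), In→Eg (2); capacity 2 + 5 + 2 = 9.
Cut capacity 13 exceeds the max flow 9, so it is not minimum.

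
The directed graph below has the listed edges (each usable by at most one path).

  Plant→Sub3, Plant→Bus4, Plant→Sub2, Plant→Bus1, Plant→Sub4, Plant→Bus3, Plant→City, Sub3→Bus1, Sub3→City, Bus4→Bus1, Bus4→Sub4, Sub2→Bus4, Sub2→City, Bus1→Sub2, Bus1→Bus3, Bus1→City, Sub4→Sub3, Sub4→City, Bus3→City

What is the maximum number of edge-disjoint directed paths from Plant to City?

Assign every edge capacity 1; by Menger, the answer equals the max flow.
Path Plant→City (+1); total 1.
Path Plant→Sub3→City (+1); total 2.
Path Plant→Sub2→City (+1); total 3.
Path Plant→Bus1→City (+1); total 4.
Path Plant→Sub4→City (+1); total 5.
Path Plant→Bus3→City (+1); total 6.
No residual Plant→City path; max flow = 6.
Certifying cut of size 6: {Bus1→City, Bus3→City, Plant→City, Sub2→City, Sub3→City, Sub4→City}.

6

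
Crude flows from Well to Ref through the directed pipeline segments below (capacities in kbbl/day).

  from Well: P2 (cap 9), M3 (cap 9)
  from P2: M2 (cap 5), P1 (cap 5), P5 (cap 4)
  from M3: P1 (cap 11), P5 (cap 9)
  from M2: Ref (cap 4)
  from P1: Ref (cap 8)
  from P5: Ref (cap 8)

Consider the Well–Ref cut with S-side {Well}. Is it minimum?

Given cut capacity: 9 + 9 = 18.
Augment Well→P2→M2→Ref: bottleneck 4, flow now 4.
Augment Well→P2→P1→Ref: bottleneck 5, flow now 9.
Augment Well→M3→P1→Ref: bottleneck 3, flow now 12.
Augment Well→M3→P5→Ref: bottleneck 6, flow now 18.
No augmenting path remains; maximum flow = 18.
Cut capacity 18 equals the max flow, so it is a minimum cut.

Yes — it is a minimum cut (capacity 18).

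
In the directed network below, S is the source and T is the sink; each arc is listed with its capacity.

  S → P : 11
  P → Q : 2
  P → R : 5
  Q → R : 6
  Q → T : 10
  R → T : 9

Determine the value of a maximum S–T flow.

7

Augment S→P→Q→T: bottleneck 2, flow now 2.
Augment S→P→R→T: bottleneck 5, flow now 7.
No augmenting path remains; maximum flow = 7.
In the residual graph, reachable from S: {S, P}.
Min-cut edges: P→Q (2), P→R (5); capacity 2 + 5 = 7.
This cut is saturated, so no flow can exceed 7.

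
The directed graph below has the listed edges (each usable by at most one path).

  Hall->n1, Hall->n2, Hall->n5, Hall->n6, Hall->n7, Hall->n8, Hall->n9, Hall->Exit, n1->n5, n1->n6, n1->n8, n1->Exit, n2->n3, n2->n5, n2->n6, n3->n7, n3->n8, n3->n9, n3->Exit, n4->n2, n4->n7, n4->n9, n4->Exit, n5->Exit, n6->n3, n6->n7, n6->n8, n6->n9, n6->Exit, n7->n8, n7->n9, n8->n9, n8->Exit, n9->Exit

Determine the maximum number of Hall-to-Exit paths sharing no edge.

Assign every edge capacity 1; by Menger, the answer equals the max flow.
Path Hall→Exit (+1); total 1.
Path Hall→n1→Exit (+1); total 2.
Path Hall→n5→Exit (+1); total 3.
Path Hall→n6→Exit (+1); total 4.
Path Hall→n8→Exit (+1); total 5.
Path Hall→n9→Exit (+1); total 6.
Path Hall→n2→n3→Exit (+1); total 7.
No residual Hall→Exit path; max flow = 7.
Certifying cut of size 7: {Hall→Exit, Hall→n1, Hall→n2, Hall→n5, Hall→n6, n8→Exit, n9→Exit}.

7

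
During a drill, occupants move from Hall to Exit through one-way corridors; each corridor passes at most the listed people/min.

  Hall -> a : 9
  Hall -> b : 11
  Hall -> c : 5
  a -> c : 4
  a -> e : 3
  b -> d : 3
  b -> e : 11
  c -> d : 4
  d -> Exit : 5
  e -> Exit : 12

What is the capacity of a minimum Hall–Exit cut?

17

Augment Hall→a→e→Exit: bottleneck 3, flow now 3.
Augment Hall→b→d→Exit: bottleneck 3, flow now 6.
Augment Hall→b→e→Exit: bottleneck 8, flow now 14.
Augment Hall→c→d→Exit: bottleneck 2, flow now 16.
Augment Hall→c→d→b→e→Exit: bottleneck 1, flow now 17. (uses reverse residual edge)
No augmenting path remains; maximum flow = 17.
By max-flow min-cut, the minimum cut capacity equals the max flow.
In the residual graph, reachable from Hall: {Hall, a, b, c, d, e}.
Min-cut edges: d→Exit (5), e→Exit (12); capacity 5 + 12 = 17.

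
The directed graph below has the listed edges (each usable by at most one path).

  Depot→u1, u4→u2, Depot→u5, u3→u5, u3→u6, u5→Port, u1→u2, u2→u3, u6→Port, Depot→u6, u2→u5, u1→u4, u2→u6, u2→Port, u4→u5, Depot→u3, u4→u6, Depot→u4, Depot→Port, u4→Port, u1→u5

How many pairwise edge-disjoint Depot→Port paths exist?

Assign every edge capacity 1; by Menger, the answer equals the max flow.
Path Depot→Port (+1); total 1.
Path Depot→u4→Port (+1); total 2.
Path Depot→u5→Port (+1); total 3.
Path Depot→u6→Port (+1); total 4.
Path Depot→u1→u2→Port (+1); total 5.
No residual Depot→Port path; max flow = 5.
Certifying cut of size 5: {Depot→Port, Depot→u1, Depot→u4, u5→Port, u6→Port}.

5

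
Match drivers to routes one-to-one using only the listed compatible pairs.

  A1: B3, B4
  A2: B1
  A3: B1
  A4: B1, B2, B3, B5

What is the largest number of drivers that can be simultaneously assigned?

3

Unit-capacity flow: source→left, listed edges, right→sink; max matching = max flow.
Augmenting path A1→B3 (+1); matched 1.
Augmenting path A2→B1 (+1); matched 2.
Augmenting path A4→B2 (+1); matched 3.
No augmenting path remains; maximum matching = 3.
König certificate: {A1, A4, B1} is a vertex cover of size 3 (every listed pair touches it), so no matching can be larger.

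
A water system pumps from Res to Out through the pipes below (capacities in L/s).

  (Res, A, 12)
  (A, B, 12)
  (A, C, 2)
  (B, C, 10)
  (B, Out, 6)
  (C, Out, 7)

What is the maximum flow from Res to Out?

Augment Res→A→B→Out: bottleneck 6, flow now 6.
Augment Res→A→C→Out: bottleneck 2, flow now 8.
Augment Res→A→B→C→Out: bottleneck 4, flow now 12.
No augmenting path remains; maximum flow = 12.
In the residual graph, reachable from Res: {Res}.
Min-cut edges: Res→A (12); capacity 12 = 12.
This cut is saturated, so no flow can exceed 12.

12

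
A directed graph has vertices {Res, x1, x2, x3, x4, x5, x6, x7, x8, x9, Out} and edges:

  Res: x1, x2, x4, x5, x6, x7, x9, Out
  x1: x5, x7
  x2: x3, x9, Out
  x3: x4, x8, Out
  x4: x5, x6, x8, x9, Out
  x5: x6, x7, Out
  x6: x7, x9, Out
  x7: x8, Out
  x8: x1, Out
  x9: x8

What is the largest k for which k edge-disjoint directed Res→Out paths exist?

7

Assign every edge capacity 1; by Menger, the answer equals the max flow.
Path Res→Out (+1); total 1.
Path Res→x2→Out (+1); total 2.
Path Res→x4→Out (+1); total 3.
Path Res→x5→Out (+1); total 4.
Path Res→x6→Out (+1); total 5.
Path Res→x7→Out (+1); total 6.
Path Res→x9→x8→Out (+1); total 7.
No residual Res→Out path; max flow = 7.
Certifying cut of size 7: {Res→Out, Res→x2, Res→x4, x5→Out, x6→Out, x7→Out, x8→Out}.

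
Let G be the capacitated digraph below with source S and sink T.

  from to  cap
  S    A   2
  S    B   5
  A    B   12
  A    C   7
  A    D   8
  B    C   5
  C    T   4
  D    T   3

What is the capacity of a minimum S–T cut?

6

Augment S→A→C→T: bottleneck 2, flow now 2.
Augment S→B→C→T: bottleneck 2, flow now 4.
Augment S→B→C→A→D→T: bottleneck 2, flow now 6. (uses reverse residual edge)
No augmenting path remains; maximum flow = 6.
By max-flow min-cut, the minimum cut capacity equals the max flow.
In the residual graph, reachable from S: {S, B, C}.
Min-cut edges: S→A (2), C→T (4); capacity 2 + 4 = 6.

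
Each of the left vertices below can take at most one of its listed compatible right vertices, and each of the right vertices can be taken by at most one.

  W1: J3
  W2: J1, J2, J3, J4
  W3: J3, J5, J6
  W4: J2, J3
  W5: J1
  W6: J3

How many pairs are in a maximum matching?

5

Unit-capacity flow: source→left, listed edges, right→sink; max matching = max flow.
Augmenting path W1→J3 (+1); matched 1.
Augmenting path W2→J1 (+1); matched 2.
Augmenting path W3→J5 (+1); matched 3.
Augmenting path W4→J2 (+1); matched 4.
Augmenting path W5→J1→W2→J4 (+1); matched 5.
No augmenting path remains; maximum matching = 5.
König certificate: {W2, W3, W4, W5, J3} is a vertex cover of size 5 (every listed pair touches it), so no matching can be larger.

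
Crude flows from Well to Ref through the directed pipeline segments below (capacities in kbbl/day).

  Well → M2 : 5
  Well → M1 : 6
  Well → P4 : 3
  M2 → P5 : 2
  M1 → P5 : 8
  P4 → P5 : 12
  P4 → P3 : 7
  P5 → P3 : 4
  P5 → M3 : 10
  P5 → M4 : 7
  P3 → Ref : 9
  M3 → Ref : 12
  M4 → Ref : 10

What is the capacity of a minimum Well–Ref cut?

11

Augment Well→P4→P3→Ref: bottleneck 3, flow now 3.
Augment Well→M2→P5→P3→Ref: bottleneck 2, flow now 5.
Augment Well→M1→P5→P3→Ref: bottleneck 2, flow now 7.
Augment Well→M1→P5→M3→Ref: bottleneck 4, flow now 11.
No augmenting path remains; maximum flow = 11.
By max-flow min-cut, the minimum cut capacity equals the max flow.
In the residual graph, reachable from Well: {Well, M2}.
Min-cut edges: Well→M1 (6), Well→P4 (3), M2→P5 (2); capacity 6 + 3 + 2 = 11.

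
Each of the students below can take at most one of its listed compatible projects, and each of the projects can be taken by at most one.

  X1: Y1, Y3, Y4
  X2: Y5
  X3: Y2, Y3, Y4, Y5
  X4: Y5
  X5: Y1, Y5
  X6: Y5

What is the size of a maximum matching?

Unit-capacity flow: source→left, listed edges, right→sink; max matching = max flow.
Augmenting path X1→Y1 (+1); matched 1.
Augmenting path X2→Y5 (+1); matched 2.
Augmenting path X3→Y2 (+1); matched 3.
Augmenting path X5→Y1→X1→Y3 (+1); matched 4.
No augmenting path remains; maximum matching = 4.
König certificate: {X1, X3, X5, Y5} is a vertex cover of size 4 (every listed pair touches it), so no matching can be larger.

4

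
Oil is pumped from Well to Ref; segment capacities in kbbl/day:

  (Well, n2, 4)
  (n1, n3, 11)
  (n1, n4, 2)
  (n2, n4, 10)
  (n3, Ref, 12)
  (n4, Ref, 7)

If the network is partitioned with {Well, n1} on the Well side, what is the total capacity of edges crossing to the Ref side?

17

Edges leaving {Well, n1}: Well→n2 (4), n1→n3 (11), n1→n4 (2).
Cut capacity = 4 + 11 + 2 = 17.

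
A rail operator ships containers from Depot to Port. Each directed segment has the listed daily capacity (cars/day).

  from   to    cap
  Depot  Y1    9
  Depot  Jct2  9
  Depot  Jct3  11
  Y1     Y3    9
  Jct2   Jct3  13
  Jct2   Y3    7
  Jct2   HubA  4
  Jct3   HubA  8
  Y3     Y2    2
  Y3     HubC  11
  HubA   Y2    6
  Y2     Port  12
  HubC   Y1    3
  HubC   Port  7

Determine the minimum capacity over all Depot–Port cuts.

15

Augment Depot→Y1→Y3→Y2→Port: bottleneck 2, flow now 2.
Augment Depot→Y1→Y3→HubC→Port: bottleneck 7, flow now 9.
Augment Depot→Jct2→HubA→Y2→Port: bottleneck 4, flow now 13.
Augment Depot→Jct3→HubA→Y2→Port: bottleneck 2, flow now 15.
No augmenting path remains; maximum flow = 15.
By max-flow min-cut, the minimum cut capacity equals the max flow.
In the residual graph, reachable from Depot: {Depot, Y1, Jct2, Jct3, Y3, HubA, HubC}.
Min-cut edges: Y3→Y2 (2), HubA→Y2 (6), HubC→Port (7); capacity 2 + 6 + 7 = 15.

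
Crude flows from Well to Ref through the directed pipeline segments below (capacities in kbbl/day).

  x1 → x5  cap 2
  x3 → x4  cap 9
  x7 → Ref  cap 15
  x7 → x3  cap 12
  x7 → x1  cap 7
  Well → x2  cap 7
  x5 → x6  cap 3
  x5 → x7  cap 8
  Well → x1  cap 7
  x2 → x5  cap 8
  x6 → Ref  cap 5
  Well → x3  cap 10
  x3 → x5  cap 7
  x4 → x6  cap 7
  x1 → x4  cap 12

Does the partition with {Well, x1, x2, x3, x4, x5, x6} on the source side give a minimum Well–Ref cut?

Yes — it is a minimum cut (capacity 13).

Given cut capacity: 8 + 5 = 13.
Augment Well→x1→x4→x6→Ref: bottleneck 5, flow now 5.
Augment Well→x1→x5→x7→Ref: bottleneck 2, flow now 7.
Augment Well→x2→x5→x7→Ref: bottleneck 6, flow now 13.
No augmenting path remains; maximum flow = 13.
Cut capacity 13 equals the max flow, so it is a minimum cut.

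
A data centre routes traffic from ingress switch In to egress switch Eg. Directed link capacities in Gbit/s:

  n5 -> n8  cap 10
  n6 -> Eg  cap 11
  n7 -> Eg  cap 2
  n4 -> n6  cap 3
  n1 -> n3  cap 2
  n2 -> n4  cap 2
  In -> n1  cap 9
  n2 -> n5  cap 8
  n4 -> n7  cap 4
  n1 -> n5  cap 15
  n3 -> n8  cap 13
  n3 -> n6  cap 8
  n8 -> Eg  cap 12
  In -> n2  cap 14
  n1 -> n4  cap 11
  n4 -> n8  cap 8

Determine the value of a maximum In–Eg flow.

19

Augment In→n1→n3→n6→Eg: bottleneck 2, flow now 2.
Augment In→n1→n4→n6→Eg: bottleneck 3, flow now 5.
Augment In→n1→n4→n7→Eg: bottleneck 2, flow now 7.
Augment In→n1→n4→n8→Eg: bottleneck 2, flow now 9.
Augment In→n2→n4→n8→Eg: bottleneck 2, flow now 11.
Augment In→n2→n5→n8→Eg: bottleneck 8, flow now 19.
No augmenting path remains; maximum flow = 19.
In the residual graph, reachable from In: {In, n2}.
Min-cut edges: In→n1 (9), n2→n4 (2), n2→n5 (8); capacity 9 + 2 + 8 = 19.
This cut is saturated, so no flow can exceed 19.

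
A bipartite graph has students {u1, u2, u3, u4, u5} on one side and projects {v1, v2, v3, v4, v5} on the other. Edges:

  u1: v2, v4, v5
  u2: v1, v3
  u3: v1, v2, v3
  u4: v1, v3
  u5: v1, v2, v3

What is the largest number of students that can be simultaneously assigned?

Unit-capacity flow: source→left, listed edges, right→sink; max matching = max flow.
Augmenting path u1→v2 (+1); matched 1.
Augmenting path u2→v1 (+1); matched 2.
Augmenting path u3→v3 (+1); matched 3.
Augmenting path u5→v2→u1→v4 (+1); matched 4.
No augmenting path remains; maximum matching = 4.
König certificate: {u1, v1, v2, v3} is a vertex cover of size 4 (every listed pair touches it), so no matching can be larger.

4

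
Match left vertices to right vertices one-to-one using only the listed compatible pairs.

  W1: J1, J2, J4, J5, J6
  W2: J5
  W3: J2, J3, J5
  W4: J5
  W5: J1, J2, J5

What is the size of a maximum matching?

Unit-capacity flow: source→left, listed edges, right→sink; max matching = max flow.
Augmenting path W1→J1 (+1); matched 1.
Augmenting path W2→J5 (+1); matched 2.
Augmenting path W3→J2 (+1); matched 3.
Augmenting path W5→J1→W1→J4 (+1); matched 4.
No augmenting path remains; maximum matching = 4.
König certificate: {W1, W3, W5, J5} is a vertex cover of size 4 (every listed pair touches it), so no matching can be larger.

4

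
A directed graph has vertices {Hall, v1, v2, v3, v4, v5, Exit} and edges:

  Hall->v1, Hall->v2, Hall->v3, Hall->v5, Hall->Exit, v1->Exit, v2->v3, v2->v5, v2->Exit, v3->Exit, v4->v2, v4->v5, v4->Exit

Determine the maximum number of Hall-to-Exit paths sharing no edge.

4

Assign every edge capacity 1; by Menger, the answer equals the max flow.
Path Hall→Exit (+1); total 1.
Path Hall→v1→Exit (+1); total 2.
Path Hall→v2→Exit (+1); total 3.
Path Hall→v3→Exit (+1); total 4.
No residual Hall→Exit path; max flow = 4.
Certifying cut of size 4: {Hall→Exit, Hall→v1, Hall→v2, Hall→v3}.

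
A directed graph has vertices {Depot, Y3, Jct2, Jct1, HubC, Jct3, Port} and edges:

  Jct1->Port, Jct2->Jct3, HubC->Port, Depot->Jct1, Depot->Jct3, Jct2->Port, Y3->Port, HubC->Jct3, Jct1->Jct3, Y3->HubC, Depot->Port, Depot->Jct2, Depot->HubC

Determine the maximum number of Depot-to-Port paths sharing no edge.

Assign every edge capacity 1; by Menger, the answer equals the max flow.
Path Depot→Port (+1); total 1.
Path Depot→Jct2→Port (+1); total 2.
Path Depot→Jct1→Port (+1); total 3.
Path Depot→HubC→Port (+1); total 4.
No residual Depot→Port path; max flow = 4.
Certifying cut of size 4: {Depot→HubC, Depot→Jct1, Depot→Jct2, Depot→Port}.

4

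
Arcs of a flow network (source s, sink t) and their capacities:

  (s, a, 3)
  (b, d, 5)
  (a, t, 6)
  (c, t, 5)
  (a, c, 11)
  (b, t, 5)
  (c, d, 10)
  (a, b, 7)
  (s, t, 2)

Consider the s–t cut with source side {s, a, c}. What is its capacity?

Edges leaving {s, a, c}: s→t (2), a→b (7), a→t (6), c→d (10), c→t (5).
Cut capacity = 2 + 7 + 6 + 10 + 5 = 30.

30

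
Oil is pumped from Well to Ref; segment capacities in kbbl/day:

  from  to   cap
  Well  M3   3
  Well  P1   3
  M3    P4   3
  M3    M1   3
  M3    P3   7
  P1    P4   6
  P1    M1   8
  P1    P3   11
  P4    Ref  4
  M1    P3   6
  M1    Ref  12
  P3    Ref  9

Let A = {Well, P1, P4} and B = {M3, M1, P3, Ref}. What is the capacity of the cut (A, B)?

26

Edges leaving {Well, P1, P4}: Well→M3 (3), P1→M1 (8), P1→P3 (11), P4→Ref (4).
Cut capacity = 3 + 8 + 11 + 4 = 26.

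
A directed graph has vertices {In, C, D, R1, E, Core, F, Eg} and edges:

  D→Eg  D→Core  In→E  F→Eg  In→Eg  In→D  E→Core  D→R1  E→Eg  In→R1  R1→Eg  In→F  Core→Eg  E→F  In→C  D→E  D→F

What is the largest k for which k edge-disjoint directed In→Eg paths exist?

Assign every edge capacity 1; by Menger, the answer equals the max flow.
Path In→Eg (+1); total 1.
Path In→D→Eg (+1); total 2.
Path In→R1→Eg (+1); total 3.
Path In→E→Eg (+1); total 4.
Path In→F→Eg (+1); total 5.
No residual In→Eg path; max flow = 5.
Certifying cut of size 5: {In→D, In→E, In→Eg, In→F, In→R1}.

5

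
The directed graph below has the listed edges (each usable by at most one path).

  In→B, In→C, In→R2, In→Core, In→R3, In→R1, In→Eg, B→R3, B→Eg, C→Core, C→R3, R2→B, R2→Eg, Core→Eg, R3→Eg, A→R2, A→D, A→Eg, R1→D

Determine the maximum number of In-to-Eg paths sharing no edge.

Assign every edge capacity 1; by Menger, the answer equals the max flow.
Path In→Eg (+1); total 1.
Path In→B→Eg (+1); total 2.
Path In→R2→Eg (+1); total 3.
Path In→Core→Eg (+1); total 4.
Path In→R3→Eg (+1); total 5.
No residual In→Eg path; max flow = 5.
Certifying cut of size 5: {Core→Eg, In→B, In→Eg, In→R2, R3→Eg}.

5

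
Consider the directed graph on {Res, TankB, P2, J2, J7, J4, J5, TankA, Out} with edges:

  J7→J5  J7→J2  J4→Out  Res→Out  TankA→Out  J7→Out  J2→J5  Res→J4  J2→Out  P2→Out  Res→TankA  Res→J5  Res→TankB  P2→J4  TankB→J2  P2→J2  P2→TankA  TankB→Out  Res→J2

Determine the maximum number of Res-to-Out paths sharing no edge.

Assign every edge capacity 1; by Menger, the answer equals the max flow.
Path Res→Out (+1); total 1.
Path Res→TankB→Out (+1); total 2.
Path Res→J2→Out (+1); total 3.
Path Res→J4→Out (+1); total 4.
Path Res→TankA→Out (+1); total 5.
No residual Res→Out path; max flow = 5.
Certifying cut of size 5: {Res→J2, Res→J4, Res→Out, Res→TankA, Res→TankB}.

5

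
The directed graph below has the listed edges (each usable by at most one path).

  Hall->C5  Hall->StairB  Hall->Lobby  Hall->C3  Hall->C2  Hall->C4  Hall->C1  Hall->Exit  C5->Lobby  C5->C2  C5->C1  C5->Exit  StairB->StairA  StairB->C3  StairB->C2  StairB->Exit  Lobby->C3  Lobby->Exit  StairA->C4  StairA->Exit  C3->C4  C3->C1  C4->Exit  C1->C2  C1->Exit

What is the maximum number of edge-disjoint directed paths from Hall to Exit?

Assign every edge capacity 1; by Menger, the answer equals the max flow.
Path Hall→Exit (+1); total 1.
Path Hall→C5→Exit (+1); total 2.
Path Hall→StairB→Exit (+1); total 3.
Path Hall→Lobby→Exit (+1); total 4.
Path Hall→C4→Exit (+1); total 5.
Path Hall→C1→Exit (+1); total 6.
No residual Hall→Exit path; max flow = 6.
Certifying cut of size 6: {C1→Exit, C4→Exit, Hall→C5, Hall→Exit, Hall→Lobby, Hall→StairB}.

6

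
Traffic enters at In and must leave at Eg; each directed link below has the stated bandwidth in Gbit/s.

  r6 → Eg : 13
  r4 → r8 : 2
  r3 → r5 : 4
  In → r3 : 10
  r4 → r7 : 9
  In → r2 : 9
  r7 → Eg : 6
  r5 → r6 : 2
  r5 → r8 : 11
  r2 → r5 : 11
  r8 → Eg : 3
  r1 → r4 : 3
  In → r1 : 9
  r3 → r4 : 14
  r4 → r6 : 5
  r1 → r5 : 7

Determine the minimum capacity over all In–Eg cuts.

Augment In→r1→r4→r6→Eg: bottleneck 3, flow now 3.
Augment In→r1→r5→r6→Eg: bottleneck 2, flow now 5.
Augment In→r1→r5→r8→Eg: bottleneck 3, flow now 8.
Augment In→r3→r4→r6→Eg: bottleneck 2, flow now 10.
Augment In→r3→r4→r7→Eg: bottleneck 6, flow now 16.
No augmenting path remains; maximum flow = 16.
By max-flow min-cut, the minimum cut capacity equals the max flow.
In the residual graph, reachable from In: {In, r1, r2, r3, r4, r5, r7, r8}.
Min-cut edges: r4→r6 (5), r5→r6 (2), r7→Eg (6), r8→Eg (3); capacity 5 + 2 + 6 + 3 = 16.

16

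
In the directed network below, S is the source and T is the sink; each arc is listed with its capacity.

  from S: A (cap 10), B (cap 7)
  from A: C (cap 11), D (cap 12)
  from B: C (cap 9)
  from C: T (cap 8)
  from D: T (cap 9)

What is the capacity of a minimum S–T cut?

17

Augment S→A→C→T: bottleneck 8, flow now 8.
Augment S→A→D→T: bottleneck 2, flow now 10.
Augment S→B→C→A→D→T: bottleneck 7, flow now 17. (uses reverse residual edge)
No augmenting path remains; maximum flow = 17.
By max-flow min-cut, the minimum cut capacity equals the max flow.
In the residual graph, reachable from S: {S}.
Min-cut edges: S→A (10), S→B (7); capacity 10 + 7 = 17.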